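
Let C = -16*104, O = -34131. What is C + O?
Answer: -35795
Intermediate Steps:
C = -1664
C + O = -1664 - 34131 = -35795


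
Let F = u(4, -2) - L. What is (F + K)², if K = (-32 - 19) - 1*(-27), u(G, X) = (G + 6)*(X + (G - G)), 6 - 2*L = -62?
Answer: 6084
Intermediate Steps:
L = 34 (L = 3 - ½*(-62) = 3 + 31 = 34)
u(G, X) = X*(6 + G) (u(G, X) = (6 + G)*(X + 0) = (6 + G)*X = X*(6 + G))
F = -54 (F = -2*(6 + 4) - 1*34 = -2*10 - 34 = -20 - 34 = -54)
K = -24 (K = -51 + 27 = -24)
(F + K)² = (-54 - 24)² = (-78)² = 6084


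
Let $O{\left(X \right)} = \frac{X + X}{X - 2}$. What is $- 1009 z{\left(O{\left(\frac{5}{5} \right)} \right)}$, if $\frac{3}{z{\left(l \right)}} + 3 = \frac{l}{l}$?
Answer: $\frac{3027}{2} \approx 1513.5$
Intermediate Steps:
$O{\left(X \right)} = \frac{2 X}{-2 + X}$
$z{\left(l \right)} = - \frac{3}{2}$ ($z{\left(l \right)} = \frac{3}{-3 + \frac{l}{l}} = \frac{3}{-3 + 1} = \frac{3}{-2} = 3 \left(- \frac{1}{2}\right) = - \frac{3}{2}$)
$- 1009 z{\left(O{\left(\frac{5}{5} \right)} \right)} = \left(-1009\right) \left(- \frac{3}{2}\right) = \frac{3027}{2}$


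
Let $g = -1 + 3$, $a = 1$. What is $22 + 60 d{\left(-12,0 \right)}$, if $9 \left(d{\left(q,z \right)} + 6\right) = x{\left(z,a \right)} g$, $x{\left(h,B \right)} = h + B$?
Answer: $- \frac{974}{3} \approx -324.67$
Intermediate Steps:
$x{\left(h,B \right)} = B + h$
$g = 2$
$d{\left(q,z \right)} = - \frac{52}{9} + \frac{2 z}{9}$ ($d{\left(q,z \right)} = -6 + \frac{\left(1 + z\right) 2}{9} = -6 + \frac{2 + 2 z}{9} = -6 + \left(\frac{2}{9} + \frac{2 z}{9}\right) = - \frac{52}{9} + \frac{2 z}{9}$)
$22 + 60 d{\left(-12,0 \right)} = 22 + 60 \left(- \frac{52}{9} + \frac{2}{9} \cdot 0\right) = 22 + 60 \left(- \frac{52}{9} + 0\right) = 22 + 60 \left(- \frac{52}{9}\right) = 22 - \frac{1040}{3} = - \frac{974}{3}$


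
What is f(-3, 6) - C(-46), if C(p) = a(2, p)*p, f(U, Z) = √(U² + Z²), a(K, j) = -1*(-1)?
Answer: 46 + 3*√5 ≈ 52.708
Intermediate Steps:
a(K, j) = 1
C(p) = p (C(p) = 1*p = p)
f(-3, 6) - C(-46) = √((-3)² + 6²) - 1*(-46) = √(9 + 36) + 46 = √45 + 46 = 3*√5 + 46 = 46 + 3*√5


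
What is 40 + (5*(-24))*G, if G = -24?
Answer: 2920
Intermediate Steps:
40 + (5*(-24))*G = 40 + (5*(-24))*(-24) = 40 - 120*(-24) = 40 + 2880 = 2920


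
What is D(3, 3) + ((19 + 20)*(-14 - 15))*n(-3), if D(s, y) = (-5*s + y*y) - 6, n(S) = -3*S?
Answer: -10191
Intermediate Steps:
D(s, y) = -6 + y**2 - 5*s (D(s, y) = (-5*s + y**2) - 6 = (y**2 - 5*s) - 6 = -6 + y**2 - 5*s)
D(3, 3) + ((19 + 20)*(-14 - 15))*n(-3) = (-6 + 3**2 - 5*3) + ((19 + 20)*(-14 - 15))*(-3*(-3)) = (-6 + 9 - 15) + (39*(-29))*9 = -12 - 1131*9 = -12 - 10179 = -10191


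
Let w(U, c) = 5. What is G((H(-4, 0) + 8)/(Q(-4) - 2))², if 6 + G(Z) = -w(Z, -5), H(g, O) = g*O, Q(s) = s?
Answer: 121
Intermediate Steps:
H(g, O) = O*g
G(Z) = -11 (G(Z) = -6 - 1*5 = -6 - 5 = -11)
G((H(-4, 0) + 8)/(Q(-4) - 2))² = (-11)² = 121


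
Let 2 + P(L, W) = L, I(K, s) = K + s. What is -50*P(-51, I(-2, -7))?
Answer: 2650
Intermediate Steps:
P(L, W) = -2 + L
-50*P(-51, I(-2, -7)) = -50*(-2 - 51) = -50*(-53) = 2650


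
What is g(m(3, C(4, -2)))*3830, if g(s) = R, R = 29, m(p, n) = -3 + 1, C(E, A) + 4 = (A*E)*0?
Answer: 111070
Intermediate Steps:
C(E, A) = -4 (C(E, A) = -4 + (A*E)*0 = -4 + 0 = -4)
m(p, n) = -2
g(s) = 29
g(m(3, C(4, -2)))*3830 = 29*3830 = 111070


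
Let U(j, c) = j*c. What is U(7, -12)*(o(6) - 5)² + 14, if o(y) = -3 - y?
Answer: -16450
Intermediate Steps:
U(j, c) = c*j
U(7, -12)*(o(6) - 5)² + 14 = (-12*7)*((-3 - 1*6) - 5)² + 14 = -84*((-3 - 6) - 5)² + 14 = -84*(-9 - 5)² + 14 = -84*(-14)² + 14 = -84*196 + 14 = -16464 + 14 = -16450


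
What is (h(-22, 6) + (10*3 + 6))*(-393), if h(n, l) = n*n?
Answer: -204360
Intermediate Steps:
h(n, l) = n**2
(h(-22, 6) + (10*3 + 6))*(-393) = ((-22)**2 + (10*3 + 6))*(-393) = (484 + (30 + 6))*(-393) = (484 + 36)*(-393) = 520*(-393) = -204360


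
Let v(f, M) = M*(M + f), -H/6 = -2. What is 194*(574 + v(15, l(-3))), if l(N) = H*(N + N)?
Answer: 907532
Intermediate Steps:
H = 12 (H = -6*(-2) = 12)
l(N) = 24*N (l(N) = 12*(N + N) = 12*(2*N) = 24*N)
194*(574 + v(15, l(-3))) = 194*(574 + (24*(-3))*(24*(-3) + 15)) = 194*(574 - 72*(-72 + 15)) = 194*(574 - 72*(-57)) = 194*(574 + 4104) = 194*4678 = 907532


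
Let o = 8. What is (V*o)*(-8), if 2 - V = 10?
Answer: 512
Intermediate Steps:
V = -8 (V = 2 - 1*10 = 2 - 10 = -8)
(V*o)*(-8) = -8*8*(-8) = -64*(-8) = 512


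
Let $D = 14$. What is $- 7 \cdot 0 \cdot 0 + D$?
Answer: $14$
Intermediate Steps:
$- 7 \cdot 0 \cdot 0 + D = - 7 \cdot 0 \cdot 0 + 14 = \left(-7\right) 0 + 14 = 0 + 14 = 14$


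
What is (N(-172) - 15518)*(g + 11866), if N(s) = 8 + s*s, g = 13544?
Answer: 357620340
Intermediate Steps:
N(s) = 8 + s**2
(N(-172) - 15518)*(g + 11866) = ((8 + (-172)**2) - 15518)*(13544 + 11866) = ((8 + 29584) - 15518)*25410 = (29592 - 15518)*25410 = 14074*25410 = 357620340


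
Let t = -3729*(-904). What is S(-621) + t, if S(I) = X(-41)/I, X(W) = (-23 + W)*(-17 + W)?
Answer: 2093397224/621 ≈ 3.3710e+6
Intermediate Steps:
S(I) = 3712/I (S(I) = (391 + (-41)**2 - 40*(-41))/I = (391 + 1681 + 1640)/I = 3712/I)
t = 3371016
S(-621) + t = 3712/(-621) + 3371016 = 3712*(-1/621) + 3371016 = -3712/621 + 3371016 = 2093397224/621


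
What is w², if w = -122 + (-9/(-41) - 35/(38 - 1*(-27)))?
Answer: 4250518416/284089 ≈ 14962.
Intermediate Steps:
w = -65196/533 (w = -122 + (-9*(-1/41) - 35/(38 + 27)) = -122 + (9/41 - 35/65) = -122 + (9/41 - 35*1/65) = -122 + (9/41 - 7/13) = -122 - 170/533 = -65196/533 ≈ -122.32)
w² = (-65196/533)² = 4250518416/284089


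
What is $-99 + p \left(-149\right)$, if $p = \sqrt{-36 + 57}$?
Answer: $-99 - 149 \sqrt{21} \approx -781.8$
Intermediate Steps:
$p = \sqrt{21} \approx 4.5826$
$-99 + p \left(-149\right) = -99 + \sqrt{21} \left(-149\right) = -99 - 149 \sqrt{21}$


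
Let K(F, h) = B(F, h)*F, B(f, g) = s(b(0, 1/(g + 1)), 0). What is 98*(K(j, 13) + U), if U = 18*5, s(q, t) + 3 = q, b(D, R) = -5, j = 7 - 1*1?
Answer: 4116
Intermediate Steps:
j = 6 (j = 7 - 1 = 6)
s(q, t) = -3 + q
B(f, g) = -8 (B(f, g) = -3 - 5 = -8)
U = 90
K(F, h) = -8*F
98*(K(j, 13) + U) = 98*(-8*6 + 90) = 98*(-48 + 90) = 98*42 = 4116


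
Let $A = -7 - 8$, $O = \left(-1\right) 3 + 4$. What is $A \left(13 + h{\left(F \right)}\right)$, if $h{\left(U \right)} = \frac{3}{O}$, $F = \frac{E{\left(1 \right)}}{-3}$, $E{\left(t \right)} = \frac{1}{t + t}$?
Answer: $-240$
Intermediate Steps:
$O = 1$ ($O = -3 + 4 = 1$)
$A = -15$ ($A = -7 - 8 = -15$)
$E{\left(t \right)} = \frac{1}{2 t}$
$F = - \frac{1}{6}$ ($F = \frac{\frac{1}{2} \cdot 1^{-1}}{-3} = \frac{1}{2} \cdot 1 \left(- \frac{1}{3}\right) = \frac{1}{2} \left(- \frac{1}{3}\right) = - \frac{1}{6} \approx -0.16667$)
$h{\left(U \right)} = 3$ ($h{\left(U \right)} = \frac{3}{1} = 3 \cdot 1 = 3$)
$A \left(13 + h{\left(F \right)}\right) = - 15 \left(13 + 3\right) = \left(-15\right) 16 = -240$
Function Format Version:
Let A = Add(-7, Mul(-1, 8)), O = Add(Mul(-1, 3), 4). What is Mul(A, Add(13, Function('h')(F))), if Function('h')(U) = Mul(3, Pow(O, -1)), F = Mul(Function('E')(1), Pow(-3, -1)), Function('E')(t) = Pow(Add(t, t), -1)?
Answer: -240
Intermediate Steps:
O = 1 (O = Add(-3, 4) = 1)
A = -15 (A = Add(-7, -8) = -15)
Function('E')(t) = Mul(Rational(1, 2), Pow(t, -1)) (Function('E')(t) = Pow(Mul(2, t), -1) = Mul(Rational(1, 2), Pow(t, -1)))
F = Rational(-1, 6) (F = Mul(Mul(Rational(1, 2), Pow(1, -1)), Pow(-3, -1)) = Mul(Mul(Rational(1, 2), 1), Rational(-1, 3)) = Mul(Rational(1, 2), Rational(-1, 3)) = Rational(-1, 6) ≈ -0.16667)
Function('h')(U) = 3 (Function('h')(U) = Mul(3, Pow(1, -1)) = Mul(3, 1) = 3)
Mul(A, Add(13, Function('h')(F))) = Mul(-15, Add(13, 3)) = Mul(-15, 16) = -240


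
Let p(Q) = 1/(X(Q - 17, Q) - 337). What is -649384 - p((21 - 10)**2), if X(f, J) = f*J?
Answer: -7953005849/12247 ≈ -6.4938e+5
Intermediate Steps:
X(f, J) = J*f
p(Q) = 1/(-337 + Q*(-17 + Q)) (p(Q) = 1/(Q*(Q - 17) - 337) = 1/(Q*(-17 + Q) - 337) = 1/(-337 + Q*(-17 + Q)))
-649384 - p((21 - 10)**2) = -649384 - 1/(-337 + (21 - 10)**2*(-17 + (21 - 10)**2)) = -649384 - 1/(-337 + 11**2*(-17 + 11**2)) = -649384 - 1/(-337 + 121*(-17 + 121)) = -649384 - 1/(-337 + 121*104) = -649384 - 1/(-337 + 12584) = -649384 - 1/12247 = -7953005849/12247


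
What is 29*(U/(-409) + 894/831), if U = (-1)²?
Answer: 3526545/113293 ≈ 31.128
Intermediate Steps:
U = 1
29*(U/(-409) + 894/831) = 29*(1/(-409) + 894/831) = 29*(1*(-1/409) + 894*(1/831)) = 29*(-1/409 + 298/277) = 29*(121605/113293) = 3526545/113293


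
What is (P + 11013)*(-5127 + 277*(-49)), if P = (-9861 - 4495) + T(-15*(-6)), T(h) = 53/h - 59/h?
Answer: 187546040/3 ≈ 6.2515e+7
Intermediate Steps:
T(h) = -6/h
P = -215341/15 (P = (-9861 - 4495) - 6/((-15*(-6))) = -14356 - 6/90 = -14356 - 6*1/90 = -14356 - 1/15 = -215341/15 ≈ -14356.)
(P + 11013)*(-5127 + 277*(-49)) = (-215341/15 + 11013)*(-5127 + 277*(-49)) = -50146*(-5127 - 13573)/15 = -50146/15*(-18700) = 187546040/3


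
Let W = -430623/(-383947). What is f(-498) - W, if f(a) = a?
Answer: -191636229/383947 ≈ -499.12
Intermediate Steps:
W = 430623/383947 (W = -430623*(-1/383947) = 430623/383947 ≈ 1.1216)
f(-498) - W = -498 - 1*430623/383947 = -498 - 430623/383947 = -191636229/383947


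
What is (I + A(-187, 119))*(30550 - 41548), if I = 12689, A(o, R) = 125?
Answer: -140928372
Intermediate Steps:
(I + A(-187, 119))*(30550 - 41548) = (12689 + 125)*(30550 - 41548) = 12814*(-10998) = -140928372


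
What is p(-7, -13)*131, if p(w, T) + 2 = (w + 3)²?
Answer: 1834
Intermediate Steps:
p(w, T) = -2 + (3 + w)² (p(w, T) = -2 + (w + 3)² = -2 + (3 + w)²)
p(-7, -13)*131 = (-2 + (3 - 7)²)*131 = (-2 + (-4)²)*131 = (-2 + 16)*131 = 14*131 = 1834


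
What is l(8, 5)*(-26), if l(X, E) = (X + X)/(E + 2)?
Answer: -416/7 ≈ -59.429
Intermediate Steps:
l(X, E) = 2*X/(2 + E) (l(X, E) = (2*X)/(2 + E) = 2*X/(2 + E))
l(8, 5)*(-26) = (2*8/(2 + 5))*(-26) = (2*8/7)*(-26) = (2*8*(⅐))*(-26) = (16/7)*(-26) = -416/7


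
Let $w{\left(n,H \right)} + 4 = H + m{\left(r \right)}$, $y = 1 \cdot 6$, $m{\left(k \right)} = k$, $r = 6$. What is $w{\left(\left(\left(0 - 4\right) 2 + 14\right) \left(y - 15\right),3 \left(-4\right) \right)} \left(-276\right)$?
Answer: $2760$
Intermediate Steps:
$y = 6$
$w{\left(n,H \right)} = 2 + H$ ($w{\left(n,H \right)} = -4 + \left(H + 6\right) = -4 + \left(6 + H\right) = 2 + H$)
$w{\left(\left(\left(0 - 4\right) 2 + 14\right) \left(y - 15\right),3 \left(-4\right) \right)} \left(-276\right) = \left(2 + 3 \left(-4\right)\right) \left(-276\right) = \left(2 - 12\right) \left(-276\right) = \left(-10\right) \left(-276\right) = 2760$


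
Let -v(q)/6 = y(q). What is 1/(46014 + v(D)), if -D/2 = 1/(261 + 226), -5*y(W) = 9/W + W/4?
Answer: 2435/105640524 ≈ 2.3050e-5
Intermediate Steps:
y(W) = -9/(5*W) - W/20 (y(W) = -(9/W + W/4)/5 = -9/(5*W) - W/20)
D = -2/487 (D = -2/(261 + 226) = -2/487 ≈ -0.0041068)
v(q) = -3*(-36 - q**2)/(10*q)
1/(46014 + v(D)) = 1/(46014 + 3*(36 + (-2/487)**2)/(10*(-2/487))) = 1/(46014 + (3/10)*(-487/2)*(36 + 4/237169)) = 1/(46014 + (3/10)*(-487/2)*(8538088/237169)) = 1/(46014 - 6403566/2435) = 1/(105640524/2435) = 2435/105640524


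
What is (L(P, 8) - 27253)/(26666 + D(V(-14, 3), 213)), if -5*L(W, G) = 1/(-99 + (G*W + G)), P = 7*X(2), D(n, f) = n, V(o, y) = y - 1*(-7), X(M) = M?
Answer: -1430783/1400490 ≈ -1.0216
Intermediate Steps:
V(o, y) = 7 + y (V(o, y) = y + 7 = 7 + y)
P = 14 (P = 7*2 = 14)
L(W, G) = -1/(5*(-99 + G + G*W)) (L(W, G) = -1/(5*(-99 + (G*W + G))) = -1/(5*(-99 + (G + G*W))) = -1/(5*(-99 + G + G*W)))
(L(P, 8) - 27253)/(26666 + D(V(-14, 3), 213)) = (-1/(-495 + 5*8 + 5*8*14) - 27253)/(26666 + (7 + 3)) = (-1/(-495 + 40 + 560) - 27253)/(26666 + 10) = (-1/105 - 27253)/26676 = (-1*1/105 - 27253)*(1/26676) = (-1/105 - 27253)*(1/26676) = -2861566/105*1/26676 = -1430783/1400490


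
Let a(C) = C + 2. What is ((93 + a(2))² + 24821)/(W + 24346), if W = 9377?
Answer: 11410/11241 ≈ 1.0150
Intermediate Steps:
a(C) = 2 + C
((93 + a(2))² + 24821)/(W + 24346) = ((93 + (2 + 2))² + 24821)/(9377 + 24346) = ((93 + 4)² + 24821)/33723 = (97² + 24821)*(1/33723) = (9409 + 24821)*(1/33723) = 34230*(1/33723) = 11410/11241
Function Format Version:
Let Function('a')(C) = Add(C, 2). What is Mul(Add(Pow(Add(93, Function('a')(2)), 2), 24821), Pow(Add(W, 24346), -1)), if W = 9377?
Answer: Rational(11410, 11241) ≈ 1.0150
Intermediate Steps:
Function('a')(C) = Add(2, C)
Mul(Add(Pow(Add(93, Function('a')(2)), 2), 24821), Pow(Add(W, 24346), -1)) = Mul(Add(Pow(Add(93, Add(2, 2)), 2), 24821), Pow(Add(9377, 24346), -1)) = Mul(Add(Pow(Add(93, 4), 2), 24821), Pow(33723, -1)) = Mul(Add(Pow(97, 2), 24821), Rational(1, 33723)) = Mul(Add(9409, 24821), Rational(1, 33723)) = Mul(34230, Rational(1, 33723)) = Rational(11410, 11241)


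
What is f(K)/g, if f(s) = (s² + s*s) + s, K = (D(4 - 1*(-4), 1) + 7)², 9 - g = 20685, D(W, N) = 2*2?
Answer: -9801/6892 ≈ -1.4221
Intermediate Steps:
D(W, N) = 4
g = -20676 (g = 9 - 1*20685 = 9 - 20685 = -20676)
K = 121 (K = (4 + 7)² = 11² = 121)
f(s) = s + 2*s² (f(s) = (s² + s²) + s = 2*s² + s = s + 2*s²)
f(K)/g = (121*(1 + 2*121))/(-20676) = (121*(1 + 242))*(-1/20676) = (121*243)*(-1/20676) = 29403*(-1/20676) = -9801/6892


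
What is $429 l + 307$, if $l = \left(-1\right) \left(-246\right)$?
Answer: $105841$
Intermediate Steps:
$l = 246$
$429 l + 307 = 429 \cdot 246 + 307 = 105534 + 307 = 105841$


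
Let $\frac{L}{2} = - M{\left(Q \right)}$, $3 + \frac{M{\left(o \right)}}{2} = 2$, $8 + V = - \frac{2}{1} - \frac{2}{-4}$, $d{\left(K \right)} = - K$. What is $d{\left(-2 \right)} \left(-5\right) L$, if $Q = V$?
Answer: $-40$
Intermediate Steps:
$V = - \frac{19}{2}$ ($V = -8 - \left(2 - \frac{1}{2}\right) = -8 - \frac{3}{2} = - \frac{19}{2} \approx -9.5$)
$Q = - \frac{19}{2} \approx -9.5$
$M{\left(o \right)} = -2$ ($M{\left(o \right)} = -6 + 2 \cdot 2 = -6 + 4 = -2$)
$L = 4$ ($L = 2 \left(\left(-1\right) \left(-2\right)\right) = 2 \cdot 2 = 4$)
$d{\left(-2 \right)} \left(-5\right) L = \left(-1\right) \left(-2\right) \left(-5\right) 4 = 2 \left(-5\right) 4 = \left(-10\right) 4 = -40$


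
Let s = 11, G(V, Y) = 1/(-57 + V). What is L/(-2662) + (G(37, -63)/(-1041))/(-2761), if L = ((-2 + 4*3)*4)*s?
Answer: -104516411/632324220 ≈ -0.16529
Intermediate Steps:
L = 440 (L = ((-2 + 4*3)*4)*11 = ((-2 + 12)*4)*11 = (10*4)*11 = 40*11 = 440)
L/(-2662) + (G(37, -63)/(-1041))/(-2761) = 440/(-2662) + (1/((-57 + 37)*(-1041)))/(-2761) = 440*(-1/2662) + (-1/1041/(-20))*(-1/2761) = -20/121 - 1/20*(-1/1041)*(-1/2761) = -20/121 + (1/20820)*(-1/2761) = -20/121 - 1/57484020 = -104516411/632324220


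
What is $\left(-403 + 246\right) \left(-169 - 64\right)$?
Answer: $36581$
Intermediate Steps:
$\left(-403 + 246\right) \left(-169 - 64\right) = \left(-157\right) \left(-233\right) = 36581$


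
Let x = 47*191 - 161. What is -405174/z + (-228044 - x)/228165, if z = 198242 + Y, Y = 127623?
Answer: -33926181922/14870197545 ≈ -2.2815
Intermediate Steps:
x = 8816 (x = 8977 - 161 = 8816)
z = 325865 (z = 198242 + 127623 = 325865)
-405174/z + (-228044 - x)/228165 = -405174/325865 + (-228044 - 1*8816)/228165 = -405174*1/325865 + (-228044 - 8816)*(1/228165) = -405174/325865 - 236860*1/228165 = -405174/325865 - 47372/45633 = -33926181922/14870197545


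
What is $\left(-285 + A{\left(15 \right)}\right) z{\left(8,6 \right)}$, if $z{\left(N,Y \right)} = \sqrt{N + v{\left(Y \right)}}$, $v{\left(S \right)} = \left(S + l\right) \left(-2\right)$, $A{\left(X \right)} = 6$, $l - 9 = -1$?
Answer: $- 558 i \sqrt{5} \approx - 1247.7 i$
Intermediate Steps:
$l = 8$ ($l = 9 - 1 = 8$)
$v{\left(S \right)} = -16 - 2 S$ ($v{\left(S \right)} = \left(S + 8\right) \left(-2\right) = \left(8 + S\right) \left(-2\right) = -16 - 2 S$)
$z{\left(N,Y \right)} = \sqrt{-16 + N - 2 Y}$ ($z{\left(N,Y \right)} = \sqrt{N - \left(16 + 2 Y\right)} = \sqrt{-16 + N - 2 Y}$)
$\left(-285 + A{\left(15 \right)}\right) z{\left(8,6 \right)} = \left(-285 + 6\right) \sqrt{-16 + 8 - 12} = - 279 \sqrt{-16 + 8 - 12} = - 279 \sqrt{-20} = - 279 \cdot 2 i \sqrt{5} = - 558 i \sqrt{5}$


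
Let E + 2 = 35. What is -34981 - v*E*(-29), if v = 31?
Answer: -5314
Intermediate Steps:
E = 33 (E = -2 + 35 = 33)
-34981 - v*E*(-29) = -34981 - 31*33*(-29) = -34981 - 1023*(-29) = -34981 - 1*(-29667) = -34981 + 29667 = -5314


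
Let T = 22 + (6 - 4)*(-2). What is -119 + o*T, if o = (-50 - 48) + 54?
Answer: -911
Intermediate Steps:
o = -44 (o = -98 + 54 = -44)
T = 18 (T = 22 + 2*(-2) = 22 - 4 = 18)
-119 + o*T = -119 - 44*18 = -119 - 792 = -911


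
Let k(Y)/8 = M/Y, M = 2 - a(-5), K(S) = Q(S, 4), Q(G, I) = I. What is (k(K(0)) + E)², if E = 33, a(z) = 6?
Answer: 625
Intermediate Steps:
K(S) = 4
M = -4 (M = 2 - 1*6 = 2 - 6 = -4)
k(Y) = -32/Y (k(Y) = 8*(-4/Y) = -32/Y)
(k(K(0)) + E)² = (-32/4 + 33)² = (-32*¼ + 33)² = (-8 + 33)² = 25² = 625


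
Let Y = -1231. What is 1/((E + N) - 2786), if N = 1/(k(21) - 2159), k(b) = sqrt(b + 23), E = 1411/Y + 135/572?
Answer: -6440690011334785206572/17949627726209455216185205 + 991603746848*sqrt(11)/17949627726209455216185205 ≈ -0.00035882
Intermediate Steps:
E = -640907/704132 (E = 1411/(-1231) + 135/572 = 1411*(-1/1231) + 135*(1/572) = -1411/1231 + 135/572 = -640907/704132 ≈ -0.91021)
k(b) = sqrt(23 + b)
N = 1/(-2159 + 2*sqrt(11)) (N = 1/(sqrt(23 + 21) - 2159) = 1/(sqrt(44) - 2159) = 1/(2*sqrt(11) - 2159) = 1/(-2159 + 2*sqrt(11)) ≈ -0.00046460)
1/((E + N) - 2786) = 1/((-640907/704132 + (-2159/4661237 - 2*sqrt(11)/4661237)) - 2786) = 1/((-2988939642947/3282126131284 - 2*sqrt(11)/4661237) - 2786) = 1/(-9146992341400171/3282126131284 - 2*sqrt(11)/4661237)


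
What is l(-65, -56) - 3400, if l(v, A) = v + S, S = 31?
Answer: -3434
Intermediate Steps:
l(v, A) = 31 + v (l(v, A) = v + 31 = 31 + v)
l(-65, -56) - 3400 = (31 - 65) - 3400 = -34 - 3400 = -3434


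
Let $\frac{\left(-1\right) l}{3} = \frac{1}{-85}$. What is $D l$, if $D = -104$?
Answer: $- \frac{312}{85} \approx -3.6706$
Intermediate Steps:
$l = \frac{3}{85}$ ($l = - \frac{3}{-85} = \left(-3\right) \left(- \frac{1}{85}\right) = \frac{3}{85} \approx 0.035294$)
$D l = \left(-104\right) \frac{3}{85} = - \frac{312}{85}$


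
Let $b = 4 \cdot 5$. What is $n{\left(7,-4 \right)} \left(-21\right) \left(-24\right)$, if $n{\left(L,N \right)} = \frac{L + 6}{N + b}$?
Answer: $\frac{819}{2} \approx 409.5$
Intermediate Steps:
$b = 20$
$n{\left(L,N \right)} = \frac{6 + L}{20 + N}$ ($n{\left(L,N \right)} = \frac{L + 6}{N + 20} = \frac{6 + L}{20 + N}$)
$n{\left(7,-4 \right)} \left(-21\right) \left(-24\right) = \frac{6 + 7}{20 - 4} \left(-21\right) \left(-24\right) = \frac{1}{16} \cdot 13 \left(-21\right) \left(-24\right) = \frac{13}{16} \left(-21\right) \left(-24\right) = \left(- \frac{273}{16}\right) \left(-24\right) = \frac{819}{2}$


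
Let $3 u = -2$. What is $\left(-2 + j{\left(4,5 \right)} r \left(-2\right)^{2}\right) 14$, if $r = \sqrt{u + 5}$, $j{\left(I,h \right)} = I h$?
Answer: $-28 + \frac{1120 \sqrt{39}}{3} \approx 2303.5$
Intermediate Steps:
$u = - \frac{2}{3}$ ($u = \frac{1}{3} \left(-2\right) = - \frac{2}{3} \approx -0.66667$)
$r = \frac{\sqrt{39}}{3}$ ($r = \sqrt{- \frac{2}{3} + 5} = \sqrt{\frac{13}{3}} = \frac{\sqrt{39}}{3} \approx 2.0817$)
$\left(-2 + j{\left(4,5 \right)} r \left(-2\right)^{2}\right) 14 = \left(-2 + 4 \cdot 5 \frac{\sqrt{39}}{3} \left(-2\right)^{2}\right) 14 = \left(-2 + 20 \frac{\sqrt{39}}{3} \cdot 4\right) 14 = \left(-2 + \frac{20 \sqrt{39}}{3} \cdot 4\right) 14 = \left(-2 + \frac{80 \sqrt{39}}{3}\right) 14 = -28 + \frac{1120 \sqrt{39}}{3}$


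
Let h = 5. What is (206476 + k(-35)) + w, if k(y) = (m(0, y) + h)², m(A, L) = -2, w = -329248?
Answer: -122763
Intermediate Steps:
k(y) = 9 (k(y) = (-2 + 5)² = 3² = 9)
(206476 + k(-35)) + w = (206476 + 9) - 329248 = 206485 - 329248 = -122763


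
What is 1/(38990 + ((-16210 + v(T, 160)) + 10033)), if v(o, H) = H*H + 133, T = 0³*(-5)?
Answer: 1/58546 ≈ 1.7081e-5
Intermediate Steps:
T = 0 (T = 0*(-5) = 0)
v(o, H) = 133 + H² (v(o, H) = H² + 133 = 133 + H²)
1/(38990 + ((-16210 + v(T, 160)) + 10033)) = 1/(38990 + ((-16210 + (133 + 160²)) + 10033)) = 1/(38990 + ((-16210 + (133 + 25600)) + 10033)) = 1/(38990 + ((-16210 + 25733) + 10033)) = 1/(38990 + (9523 + 10033)) = 1/(38990 + 19556) = 1/58546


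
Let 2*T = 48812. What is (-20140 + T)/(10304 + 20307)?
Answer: 4266/30611 ≈ 0.13936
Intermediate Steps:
T = 24406 (T = (1/2)*48812 = 24406)
(-20140 + T)/(10304 + 20307) = (-20140 + 24406)/(10304 + 20307) = 4266/30611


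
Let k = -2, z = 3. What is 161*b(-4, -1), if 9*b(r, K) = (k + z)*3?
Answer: 161/3 ≈ 53.667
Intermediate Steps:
b(r, K) = 1/3 (b(r, K) = ((-2 + 3)*3)/9 = (1*3)/9 = (1/9)*3 = 1/3)
161*b(-4, -1) = 161*(1/3) = 161/3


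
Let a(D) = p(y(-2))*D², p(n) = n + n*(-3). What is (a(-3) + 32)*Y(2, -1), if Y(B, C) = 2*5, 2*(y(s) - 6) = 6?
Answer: -1300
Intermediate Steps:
y(s) = 9 (y(s) = 6 + (½)*6 = 6 + 3 = 9)
Y(B, C) = 10
p(n) = -2*n (p(n) = n - 3*n = -2*n)
a(D) = -18*D² (a(D) = (-2*9)*D² = -18*D²)
(a(-3) + 32)*Y(2, -1) = (-18*(-3)² + 32)*10 = (-18*9 + 32)*10 = (-162 + 32)*10 = -130*10 = -1300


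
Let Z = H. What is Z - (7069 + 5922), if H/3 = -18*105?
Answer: -18661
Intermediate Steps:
H = -5670 (H = 3*(-18*105) = 3*(-1890) = -5670)
Z = -5670
Z - (7069 + 5922) = -5670 - (7069 + 5922) = -5670 - 1*12991 = -5670 - 12991 = -18661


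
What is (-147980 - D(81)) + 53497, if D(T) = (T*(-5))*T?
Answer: -61678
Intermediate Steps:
D(T) = -5*T² (D(T) = (-5*T)*T = -5*T²)
(-147980 - D(81)) + 53497 = (-147980 - (-5)*81²) + 53497 = (-147980 - (-5)*6561) + 53497 = (-147980 - 1*(-32805)) + 53497 = (-147980 + 32805) + 53497 = -115175 + 53497 = -61678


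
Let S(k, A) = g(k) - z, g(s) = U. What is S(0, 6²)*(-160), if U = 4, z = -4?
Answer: -1280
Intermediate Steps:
g(s) = 4
S(k, A) = 8 (S(k, A) = 4 - 1*(-4) = 4 + 4 = 8)
S(0, 6²)*(-160) = 8*(-160) = -1280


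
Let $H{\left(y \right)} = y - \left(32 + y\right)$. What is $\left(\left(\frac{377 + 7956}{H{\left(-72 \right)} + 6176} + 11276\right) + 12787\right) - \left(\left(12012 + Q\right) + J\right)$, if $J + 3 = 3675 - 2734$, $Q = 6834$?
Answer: $\frac{26298509}{6144} \approx 4280.4$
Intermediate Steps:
$J = 938$ ($J = -3 + \left(3675 - 2734\right) = -3 + 941 = 938$)
$H{\left(y \right)} = -32$
$\left(\left(\frac{377 + 7956}{H{\left(-72 \right)} + 6176} + 11276\right) + 12787\right) - \left(\left(12012 + Q\right) + J\right) = \left(\left(\frac{377 + 7956}{-32 + 6176} + 11276\right) + 12787\right) - \left(\left(12012 + 6834\right) + 938\right) = \left(\left(\frac{8333}{6144} + 11276\right) + 12787\right) - \left(18846 + 938\right) = \left(\left(8333 \cdot \frac{1}{6144} + 11276\right) + 12787\right) - 19784 = \left(\left(\frac{8333}{6144} + 11276\right) + 12787\right) - 19784 = \left(\frac{69288077}{6144} + 12787\right) - 19784 = \frac{147851405}{6144} - 19784 = \frac{26298509}{6144}$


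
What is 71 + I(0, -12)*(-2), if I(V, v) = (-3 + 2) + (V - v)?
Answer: 49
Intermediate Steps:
I(V, v) = -1 + V - v (I(V, v) = -1 + (V - v) = -1 + V - v)
71 + I(0, -12)*(-2) = 71 + (-1 + 0 - 1*(-12))*(-2) = 71 + (-1 + 0 + 12)*(-2) = 71 + 11*(-2) = 71 - 22 = 49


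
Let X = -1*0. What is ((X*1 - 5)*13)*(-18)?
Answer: 1170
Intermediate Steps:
X = 0
((X*1 - 5)*13)*(-18) = ((0*1 - 5)*13)*(-18) = ((0 - 5)*13)*(-18) = -5*13*(-18) = -65*(-18) = 1170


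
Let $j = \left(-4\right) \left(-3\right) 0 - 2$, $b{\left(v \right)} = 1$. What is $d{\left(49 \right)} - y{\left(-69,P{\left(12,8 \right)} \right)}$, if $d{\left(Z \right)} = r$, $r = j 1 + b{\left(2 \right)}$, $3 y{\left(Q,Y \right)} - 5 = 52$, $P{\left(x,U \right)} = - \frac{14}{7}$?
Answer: $-20$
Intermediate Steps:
$P{\left(x,U \right)} = -2$ ($P{\left(x,U \right)} = \left(-14\right) \frac{1}{7} = -2$)
$j = -2$ ($j = 12 \cdot 0 - 2 = 0 - 2 = -2$)
$y{\left(Q,Y \right)} = 19$ ($y{\left(Q,Y \right)} = \frac{5}{3} + \frac{1}{3} \cdot 52 = \frac{5}{3} + \frac{52}{3} = 19$)
$r = -1$ ($r = \left(-2\right) 1 + 1 = -2 + 1 = -1$)
$d{\left(Z \right)} = -1$
$d{\left(49 \right)} - y{\left(-69,P{\left(12,8 \right)} \right)} = -1 - 19 = -20$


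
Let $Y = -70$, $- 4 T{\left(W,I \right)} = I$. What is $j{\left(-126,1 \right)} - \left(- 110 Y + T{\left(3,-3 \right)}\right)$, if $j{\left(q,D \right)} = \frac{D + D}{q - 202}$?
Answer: $- \frac{315731}{41} \approx -7700.8$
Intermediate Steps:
$T{\left(W,I \right)} = - \frac{I}{4}$
$j{\left(q,D \right)} = \frac{2 D}{-202 + q}$
$j{\left(-126,1 \right)} - \left(- 110 Y + T{\left(3,-3 \right)}\right) = 2 \cdot 1 \frac{1}{-202 - 126} - \left(\left(-110\right) \left(-70\right) - - \frac{3}{4}\right) = 2 \cdot 1 \frac{1}{-328} - \left(7700 + \frac{3}{4}\right) = 2 \cdot 1 \left(- \frac{1}{328}\right) - \frac{30803}{4} = - \frac{1}{164} - \frac{30803}{4} = - \frac{315731}{41}$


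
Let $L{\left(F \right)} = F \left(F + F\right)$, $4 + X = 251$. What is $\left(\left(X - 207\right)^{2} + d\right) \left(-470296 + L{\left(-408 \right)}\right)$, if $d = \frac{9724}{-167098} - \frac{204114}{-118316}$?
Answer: $- \frac{49429913692578468}{224663261} \approx -2.2002 \cdot 10^{8}$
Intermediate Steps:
$X = 247$ ($X = -4 + 251 = 247$)
$L{\left(F \right)} = 2 F^{2}$ ($L{\left(F \right)} = F 2 F = 2 F^{2}$)
$d = \frac{8239134097}{4942591742}$ ($d = 9724 \left(- \frac{1}{167098}\right) - - \frac{102057}{59158} = - \frac{4862}{83549} + \frac{102057}{59158} = \frac{8239134097}{4942591742} \approx 1.667$)
$\left(\left(X - 207\right)^{2} + d\right) \left(-470296 + L{\left(-408 \right)}\right) = \left(\left(247 - 207\right)^{2} + \frac{8239134097}{4942591742}\right) \left(-470296 + 2 \left(-408\right)^{2}\right) = \left(40^{2} + \frac{8239134097}{4942591742}\right) \left(-470296 + 2 \cdot 166464\right) = \left(1600 + \frac{8239134097}{4942591742}\right) \left(-470296 + 332928\right) = \frac{7916385921297}{4942591742} \left(-137368\right) = - \frac{49429913692578468}{224663261}$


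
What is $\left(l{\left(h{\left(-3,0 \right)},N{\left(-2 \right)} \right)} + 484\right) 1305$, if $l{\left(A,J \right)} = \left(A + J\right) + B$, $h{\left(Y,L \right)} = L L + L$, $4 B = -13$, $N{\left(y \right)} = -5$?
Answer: $\frac{2483415}{4} \approx 6.2085 \cdot 10^{5}$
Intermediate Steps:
$B = - \frac{13}{4}$ ($B = \frac{1}{4} \left(-13\right) = - \frac{13}{4} \approx -3.25$)
$h{\left(Y,L \right)} = L + L^{2}$ ($h{\left(Y,L \right)} = L^{2} + L = L + L^{2}$)
$l{\left(A,J \right)} = - \frac{13}{4} + A + J$ ($l{\left(A,J \right)} = \left(A + J\right) - \frac{13}{4} = - \frac{13}{4} + A + J$)
$\left(l{\left(h{\left(-3,0 \right)},N{\left(-2 \right)} \right)} + 484\right) 1305 = \left(\left(- \frac{13}{4} + 0 \left(1 + 0\right) - 5\right) + 484\right) 1305 = \left(\left(- \frac{13}{4} + 0 \cdot 1 - 5\right) + 484\right) 1305 = \left(\left(- \frac{13}{4} + 0 - 5\right) + 484\right) 1305 = \left(- \frac{33}{4} + 484\right) 1305 = \frac{1903}{4} \cdot 1305 = \frac{2483415}{4}$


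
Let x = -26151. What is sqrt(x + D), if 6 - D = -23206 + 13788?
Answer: I*sqrt(16727) ≈ 129.33*I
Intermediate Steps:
D = 9424 (D = 6 - (-23206 + 13788) = 6 - 1*(-9418) = 6 + 9418 = 9424)
sqrt(x + D) = sqrt(-26151 + 9424) = sqrt(-16727) = I*sqrt(16727)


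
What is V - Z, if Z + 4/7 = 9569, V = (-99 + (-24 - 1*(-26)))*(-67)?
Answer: -21486/7 ≈ -3069.4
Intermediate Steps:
V = 6499 (V = (-99 + (-24 + 26))*(-67) = (-99 + 2)*(-67) = -97*(-67) = 6499)
Z = 66979/7 (Z = -4/7 + 9569 = 66979/7 ≈ 9568.4)
V - Z = 6499 - 1*66979/7 = 6499 - 66979/7 = -21486/7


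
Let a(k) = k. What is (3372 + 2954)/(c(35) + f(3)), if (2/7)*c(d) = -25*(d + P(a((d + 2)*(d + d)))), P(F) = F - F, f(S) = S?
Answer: -12652/6119 ≈ -2.0677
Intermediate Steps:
P(F) = 0
c(d) = -175*d/2 (c(d) = 7*(-25*(d + 0))/2 = 7*(-25*d)/2 = -175*d/2)
(3372 + 2954)/(c(35) + f(3)) = (3372 + 2954)/(-175/2*35 + 3) = 6326/(-6125/2 + 3) = 6326/(-6119/2) = 6326*(-2/6119) = -12652/6119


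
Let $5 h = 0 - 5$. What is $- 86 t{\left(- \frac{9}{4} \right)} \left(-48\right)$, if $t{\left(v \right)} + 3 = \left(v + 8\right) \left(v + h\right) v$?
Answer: $\frac{322371}{2} \approx 1.6119 \cdot 10^{5}$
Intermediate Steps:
$h = -1$ ($h = \frac{0 - 5}{5} = \frac{1}{5} \left(-5\right) = -1$)
$t{\left(v \right)} = -3 + v \left(-1 + v\right) \left(8 + v\right)$ ($t{\left(v \right)} = -3 + \left(v + 8\right) \left(v - 1\right) v = -3 + \left(8 + v\right) \left(-1 + v\right) v = -3 + \left(-1 + v\right) \left(8 + v\right) v = -3 + v \left(-1 + v\right) \left(8 + v\right)$)
$- 86 t{\left(- \frac{9}{4} \right)} \left(-48\right) = - 86 \left(-3 + \left(- \frac{9}{4}\right)^{3} - 8 \left(- \frac{9}{4}\right) + 7 \left(- \frac{9}{4}\right)^{2}\right) \left(-48\right) = - 86 \left(-3 + \left(\left(-9\right) \frac{1}{4}\right)^{3} - 8 \left(\left(-9\right) \frac{1}{4}\right) + 7 \left(\left(-9\right) \frac{1}{4}\right)^{2}\right) \left(-48\right) = - 86 \left(-3 + \left(- \frac{9}{4}\right)^{3} - -18 + 7 \left(- \frac{9}{4}\right)^{2}\right) \left(-48\right) = - 86 \left(-3 - \frac{729}{64} + 18 + 7 \cdot \frac{81}{16}\right) \left(-48\right) = - 86 \left(-3 - \frac{729}{64} + 18 + \frac{567}{16}\right) \left(-48\right) = \left(-86\right) \frac{2499}{64} \left(-48\right) = \left(- \frac{107457}{32}\right) \left(-48\right) = \frac{322371}{2}$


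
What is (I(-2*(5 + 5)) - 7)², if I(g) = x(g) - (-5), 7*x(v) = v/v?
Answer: 169/49 ≈ 3.4490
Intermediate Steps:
x(v) = ⅐ (x(v) = (v/v)/7 = (⅐)*1 = ⅐)
I(g) = 36/7 (I(g) = ⅐ - (-5) = ⅐ - 1*(-5) = ⅐ + 5 = 36/7)
(I(-2*(5 + 5)) - 7)² = (36/7 - 7)² = (-13/7)² = 169/49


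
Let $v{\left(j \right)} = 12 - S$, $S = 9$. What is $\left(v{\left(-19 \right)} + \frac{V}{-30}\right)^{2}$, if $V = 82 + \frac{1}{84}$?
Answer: $\frac{450241}{6350400} \approx 0.0709$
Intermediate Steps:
$v{\left(j \right)} = 3$ ($v{\left(j \right)} = 12 - 9 = 3$)
$V = \frac{6889}{84}$ ($V = 82 + \frac{1}{84} = \frac{6889}{84} \approx 82.012$)
$\left(v{\left(-19 \right)} + \frac{V}{-30}\right)^{2} = \left(3 + \frac{6889}{84 \left(-30\right)}\right)^{2} = \left(3 + \frac{6889}{84} \left(- \frac{1}{30}\right)\right)^{2} = \left(3 - \frac{6889}{2520}\right)^{2} = \left(\frac{671}{2520}\right)^{2} = \frac{450241}{6350400}$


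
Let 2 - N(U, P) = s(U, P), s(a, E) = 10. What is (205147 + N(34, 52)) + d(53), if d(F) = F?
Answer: 205192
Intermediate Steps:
N(U, P) = -8 (N(U, P) = 2 - 1*10 = 2 - 10 = -8)
(205147 + N(34, 52)) + d(53) = (205147 - 8) + 53 = 205139 + 53 = 205192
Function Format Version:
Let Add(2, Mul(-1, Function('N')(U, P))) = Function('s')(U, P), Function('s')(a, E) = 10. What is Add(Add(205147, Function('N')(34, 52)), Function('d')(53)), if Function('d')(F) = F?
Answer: 205192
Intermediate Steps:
Function('N')(U, P) = -8 (Function('N')(U, P) = Add(2, Mul(-1, 10)) = Add(2, -10) = -8)
Add(Add(205147, Function('N')(34, 52)), Function('d')(53)) = Add(Add(205147, -8), 53) = Add(205139, 53) = 205192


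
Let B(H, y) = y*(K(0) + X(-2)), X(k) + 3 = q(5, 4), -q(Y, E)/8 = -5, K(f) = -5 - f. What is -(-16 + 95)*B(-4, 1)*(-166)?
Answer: 419648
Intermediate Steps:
q(Y, E) = 40 (q(Y, E) = -8*(-5) = 40)
X(k) = 37 (X(k) = -3 + 40 = 37)
B(H, y) = 32*y (B(H, y) = y*((-5 - 1*0) + 37) = y*((-5 + 0) + 37) = y*(-5 + 37) = y*32 = 32*y)
-(-16 + 95)*B(-4, 1)*(-166) = -(-16 + 95)*(32*1)*(-166) = -79*32*(-166) = -2528*(-166) = -1*(-419648) = 419648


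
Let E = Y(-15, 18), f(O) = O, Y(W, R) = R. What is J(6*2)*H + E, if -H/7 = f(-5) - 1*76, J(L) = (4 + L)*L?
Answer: 108882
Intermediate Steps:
E = 18
J(L) = L*(4 + L)
H = 567 (H = -7*(-5 - 1*76) = -7*(-5 - 76) = -7*(-81) = 567)
J(6*2)*H + E = ((6*2)*(4 + 6*2))*567 + 18 = (12*(4 + 12))*567 + 18 = (12*16)*567 + 18 = 192*567 + 18 = 108864 + 18 = 108882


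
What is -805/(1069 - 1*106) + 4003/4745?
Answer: 35164/4569435 ≈ 0.0076955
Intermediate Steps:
-805/(1069 - 1*106) + 4003/4745 = -805/(1069 - 106) + 4003*(1/4745) = -805/963 + 4003/4745 = 35164/4569435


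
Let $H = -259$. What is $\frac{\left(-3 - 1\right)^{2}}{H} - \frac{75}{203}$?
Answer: $- \frac{3239}{7511} \approx -0.43123$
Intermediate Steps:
$\frac{\left(-3 - 1\right)^{2}}{H} - \frac{75}{203} = \frac{\left(-3 - 1\right)^{2}}{-259} - \frac{75}{203} = \left(-4\right)^{2} \left(- \frac{1}{259}\right) - \frac{75}{203} = 16 \left(- \frac{1}{259}\right) - \frac{75}{203} = - \frac{16}{259} - \frac{75}{203} = - \frac{3239}{7511}$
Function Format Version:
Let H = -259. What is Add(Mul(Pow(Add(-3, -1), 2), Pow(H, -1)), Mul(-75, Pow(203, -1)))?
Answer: Rational(-3239, 7511) ≈ -0.43123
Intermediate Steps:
Add(Mul(Pow(Add(-3, -1), 2), Pow(H, -1)), Mul(-75, Pow(203, -1))) = Add(Mul(Pow(Add(-3, -1), 2), Pow(-259, -1)), Mul(-75, Pow(203, -1))) = Add(Mul(Pow(-4, 2), Rational(-1, 259)), Mul(-75, Rational(1, 203))) = Add(Mul(16, Rational(-1, 259)), Rational(-75, 203)) = Add(Rational(-16, 259), Rational(-75, 203)) = Rational(-3239, 7511)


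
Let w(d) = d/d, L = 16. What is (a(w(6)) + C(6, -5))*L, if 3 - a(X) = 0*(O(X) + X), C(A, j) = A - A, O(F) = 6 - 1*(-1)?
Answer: 48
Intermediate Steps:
O(F) = 7 (O(F) = 6 + 1 = 7)
C(A, j) = 0
w(d) = 1
a(X) = 3 (a(X) = 3 - 0*(7 + X) = 3 - 1*0 = 3 + 0 = 3)
(a(w(6)) + C(6, -5))*L = (3 + 0)*16 = 3*16 = 48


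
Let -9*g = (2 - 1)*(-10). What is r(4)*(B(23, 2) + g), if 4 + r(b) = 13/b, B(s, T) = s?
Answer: -217/12 ≈ -18.083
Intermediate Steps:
r(b) = -4 + 13/b
g = 10/9 (g = -(2 - 1)*(-10)/9 = -(-10)/9 = -1/9*(-10) = 10/9 ≈ 1.1111)
r(4)*(B(23, 2) + g) = (-4 + 13/4)*(23 + 10/9) = (-4 + 13*(1/4))*(217/9) = (-4 + 13/4)*(217/9) = -3/4*217/9 = -217/12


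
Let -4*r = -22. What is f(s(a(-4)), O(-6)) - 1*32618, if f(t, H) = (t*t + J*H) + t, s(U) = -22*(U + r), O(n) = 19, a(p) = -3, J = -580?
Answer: -40668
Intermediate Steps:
r = 11/2 (r = -1/4*(-22) = 11/2 ≈ 5.5000)
s(U) = -121 - 22*U (s(U) = -22*(U + 11/2) = -22*(11/2 + U) = -121 - 22*U)
f(t, H) = t + t**2 - 580*H (f(t, H) = (t*t - 580*H) + t = (t**2 - 580*H) + t = t + t**2 - 580*H)
f(s(a(-4)), O(-6)) - 1*32618 = ((-121 - 22*(-3)) + (-121 - 22*(-3))**2 - 580*19) - 1*32618 = ((-121 + 66) + (-121 + 66)**2 - 11020) - 32618 = (-55 + (-55)**2 - 11020) - 32618 = (-55 + 3025 - 11020) - 32618 = -8050 - 32618 = -40668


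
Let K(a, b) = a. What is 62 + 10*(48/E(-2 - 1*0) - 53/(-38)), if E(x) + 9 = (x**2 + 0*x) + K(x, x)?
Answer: 981/133 ≈ 7.3759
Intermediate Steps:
E(x) = -9 + x + x**2 (E(x) = -9 + ((x**2 + 0*x) + x) = -9 + ((x**2 + 0) + x) = -9 + (x**2 + x) = -9 + (x + x**2) = -9 + x + x**2)
62 + 10*(48/E(-2 - 1*0) - 53/(-38)) = 62 + 10*(48/(-9 + (-2 - 1*0) + (-2 - 1*0)**2) - 53/(-38)) = 62 + 10*(48/(-9 + (-2 + 0) + (-2 + 0)**2) - 53*(-1/38)) = 62 + 10*(48/(-9 - 2 + (-2)**2) + 53/38) = 62 + 10*(48/(-9 - 2 + 4) + 53/38) = 62 + 10*(48/(-7) + 53/38) = 62 + 10*(48*(-1/7) + 53/38) = 62 + 10*(-48/7 + 53/38) = 62 + 10*(-1453/266) = 62 - 7265/133 = 981/133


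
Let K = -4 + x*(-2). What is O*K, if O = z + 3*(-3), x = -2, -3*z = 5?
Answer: 0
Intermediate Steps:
z = -5/3 (z = -1/3*5 = -5/3 ≈ -1.6667)
O = -32/3 (O = -5/3 + 3*(-3) = -5/3 - 9 = -32/3 ≈ -10.667)
K = 0 (K = -4 - 2*(-2) = -4 + 4 = 0)
O*K = -32/3*0 = 0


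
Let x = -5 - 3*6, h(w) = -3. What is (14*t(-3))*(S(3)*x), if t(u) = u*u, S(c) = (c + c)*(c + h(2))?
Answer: 0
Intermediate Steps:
S(c) = 2*c*(-3 + c) (S(c) = (c + c)*(c - 3) = (2*c)*(-3 + c) = 2*c*(-3 + c))
t(u) = u²
x = -23 (x = -5 - 18 = -23)
(14*t(-3))*(S(3)*x) = (14*(-3)²)*((2*3*(-3 + 3))*(-23)) = (14*9)*((2*3*0)*(-23)) = 126*(0*(-23)) = 126*0 = 0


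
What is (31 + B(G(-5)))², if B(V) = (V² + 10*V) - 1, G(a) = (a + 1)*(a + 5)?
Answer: 900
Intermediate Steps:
G(a) = (1 + a)*(5 + a)
B(V) = -1 + V² + 10*V
(31 + B(G(-5)))² = (31 + (-1 + (5 + (-5)² + 6*(-5))² + 10*(5 + (-5)² + 6*(-5))))² = (31 + (-1 + (5 + 25 - 30)² + 10*(5 + 25 - 30)))² = (31 + (-1 + 0² + 10*0))² = (31 + (-1 + 0 + 0))² = (31 - 1)² = 30² = 900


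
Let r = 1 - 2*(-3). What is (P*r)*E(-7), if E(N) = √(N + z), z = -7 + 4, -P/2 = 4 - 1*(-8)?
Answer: -168*I*√10 ≈ -531.26*I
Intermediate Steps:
P = -24 (P = -2*(4 - 1*(-8)) = -2*(4 + 8) = -2*12 = -24)
z = -3
r = 7 (r = 1 + 6 = 7)
E(N) = √(-3 + N) (E(N) = √(N - 3) = √(-3 + N))
(P*r)*E(-7) = (-24*7)*√(-3 - 7) = -168*I*√10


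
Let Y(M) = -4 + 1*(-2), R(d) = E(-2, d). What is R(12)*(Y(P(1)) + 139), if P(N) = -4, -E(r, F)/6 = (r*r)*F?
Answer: -38304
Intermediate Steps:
E(r, F) = -6*F*r**2 (E(r, F) = -6*r*r*F = -6*r**2*F = -6*F*r**2)
R(d) = -24*d (R(d) = -6*d*(-2)**2 = -6*d*4 = -24*d)
Y(M) = -6 (Y(M) = -4 - 2 = -6)
R(12)*(Y(P(1)) + 139) = (-24*12)*(-6 + 139) = -288*133 = -38304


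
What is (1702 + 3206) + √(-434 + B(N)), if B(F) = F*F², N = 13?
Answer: 4908 + √1763 ≈ 4950.0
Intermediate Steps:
B(F) = F³
(1702 + 3206) + √(-434 + B(N)) = (1702 + 3206) + √(-434 + 13³) = 4908 + √(-434 + 2197) = 4908 + √1763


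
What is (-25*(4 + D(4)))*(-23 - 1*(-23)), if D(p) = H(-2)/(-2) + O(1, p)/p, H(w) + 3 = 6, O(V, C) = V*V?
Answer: 0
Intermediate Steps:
O(V, C) = V**2
H(w) = 3 (H(w) = -3 + 6 = 3)
D(p) = -3/2 + 1/p (D(p) = 3/(-2) + 1**2/p = 3*(-1/2) + 1/p = -3/2 + 1/p)
(-25*(4 + D(4)))*(-23 - 1*(-23)) = (-25*(4 + (-3/2 + 1/4)))*(-23 - 1*(-23)) = (-25*(4 + (-3/2 + 1/4)))*(-23 + 23) = -25*(4 - 5/4)*0 = -25*11/4*0 = -275/4*0 = 0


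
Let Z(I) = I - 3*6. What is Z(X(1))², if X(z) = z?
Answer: 289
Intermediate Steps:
Z(I) = -18 + I (Z(I) = I - 18 = -18 + I)
Z(X(1))² = (-18 + 1)² = (-17)² = 289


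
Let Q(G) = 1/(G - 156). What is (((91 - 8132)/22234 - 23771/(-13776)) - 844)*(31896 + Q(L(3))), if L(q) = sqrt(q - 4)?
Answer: -8347813553883718717/310596484492 + 129047860649*I/3727157813904 ≈ -2.6877e+7 + 0.034624*I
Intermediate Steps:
L(q) = sqrt(-4 + q)
Q(G) = 1/(-156 + G)
(((91 - 8132)/22234 - 23771/(-13776)) - 844)*(31896 + Q(L(3))) = (((91 - 8132)/22234 - 23771/(-13776)) - 844)*(31896 + 1/(-156 + sqrt(-4 + 3))) = ((-8041*1/22234 - 23771*(-1/13776)) - 844)*(31896 + 1/(-156 + sqrt(-1))) = ((-8041/22234 + 23771/13776) - 844)*(31896 + 1/(-156 + I)) = (208875799/153147792 - 844)*(31896 + (-156 - I)/24337) = -129047860649*(31896 + (-156 - I)/24337)/153147792 = -171504606802521/6381158 - 129047860649*(-156 - I)/3727157813904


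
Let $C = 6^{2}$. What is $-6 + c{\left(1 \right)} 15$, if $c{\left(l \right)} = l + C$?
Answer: $549$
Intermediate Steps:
$C = 36$
$c{\left(l \right)} = 36 + l$ ($c{\left(l \right)} = l + 36 = 36 + l$)
$-6 + c{\left(1 \right)} 15 = -6 + \left(36 + 1\right) 15 = -6 + 37 \cdot 15 = -6 + 555 = 549$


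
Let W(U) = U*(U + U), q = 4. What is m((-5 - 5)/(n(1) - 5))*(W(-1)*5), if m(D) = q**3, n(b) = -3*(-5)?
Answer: 640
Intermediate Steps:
W(U) = 2*U**2 (W(U) = U*(2*U) = 2*U**2)
n(b) = 15
m(D) = 64 (m(D) = 4**3 = 64)
m((-5 - 5)/(n(1) - 5))*(W(-1)*5) = 64*((2*(-1)**2)*5) = 64*((2*1)*5) = 64*(2*5) = 64*10 = 640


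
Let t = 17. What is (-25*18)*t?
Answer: -7650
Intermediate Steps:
(-25*18)*t = -25*18*17 = -450*17 = -7650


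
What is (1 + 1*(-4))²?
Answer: 9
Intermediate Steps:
(1 + 1*(-4))² = (1 - 4)² = (-3)² = 9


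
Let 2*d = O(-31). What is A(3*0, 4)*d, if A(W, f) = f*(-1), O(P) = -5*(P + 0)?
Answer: -310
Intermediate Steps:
O(P) = -5*P
d = 155/2 (d = (-5*(-31))/2 = (½)*155 = 155/2 ≈ 77.500)
A(W, f) = -f
A(3*0, 4)*d = -1*4*(155/2) = -4*155/2 = -310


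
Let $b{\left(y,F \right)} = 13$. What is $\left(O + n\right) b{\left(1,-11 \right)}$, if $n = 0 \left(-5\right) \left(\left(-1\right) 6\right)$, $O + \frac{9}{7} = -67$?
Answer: $- \frac{6214}{7} \approx -887.71$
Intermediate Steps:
$O = - \frac{478}{7}$ ($O = - \frac{9}{7} - 67 = - \frac{478}{7} \approx -68.286$)
$n = 0$ ($n = 0 \left(-6\right) = 0$)
$\left(O + n\right) b{\left(1,-11 \right)} = \left(- \frac{478}{7} + 0\right) 13 = \left(- \frac{478}{7}\right) 13 = - \frac{6214}{7}$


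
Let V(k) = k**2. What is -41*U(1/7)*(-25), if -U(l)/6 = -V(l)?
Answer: 6150/49 ≈ 125.51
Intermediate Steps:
U(l) = 6*l**2 (U(l) = -(-6)*l**2 = 6*l**2)
-41*U(1/7)*(-25) = -246*(1/7)**2*(-25) = -246/49*(-25) = 6150/49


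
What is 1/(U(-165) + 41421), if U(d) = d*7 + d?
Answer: 1/40101 ≈ 2.4937e-5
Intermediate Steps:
U(d) = 8*d (U(d) = 7*d + d = 8*d)
1/(U(-165) + 41421) = 1/(8*(-165) + 41421) = 1/(-1320 + 41421) = 1/40101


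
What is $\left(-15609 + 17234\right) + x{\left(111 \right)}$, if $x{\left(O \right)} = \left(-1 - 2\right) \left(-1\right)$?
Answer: $1628$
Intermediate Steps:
$x{\left(O \right)} = 3$ ($x{\left(O \right)} = \left(-3\right) \left(-1\right) = 3$)
$\left(-15609 + 17234\right) + x{\left(111 \right)} = \left(-15609 + 17234\right) + 3 = 1625 + 3 = 1628$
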